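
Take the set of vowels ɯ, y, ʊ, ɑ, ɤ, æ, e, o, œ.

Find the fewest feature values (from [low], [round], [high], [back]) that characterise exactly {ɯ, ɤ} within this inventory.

/ɯ, ɤ/ are all [−low], [+back], [−round], and no other segment in the inventory matches all three values. Dropping any one of them over-generates: [+back, −round] alone would also admit /ɑ/; [−low, −round] alone would also admit /e/; [−low, +back] alone would also admit /ʊ, o/. No other combination of two listed features picks out exactly this set either, so fewer than three features will not do.

[−low, +back, −round]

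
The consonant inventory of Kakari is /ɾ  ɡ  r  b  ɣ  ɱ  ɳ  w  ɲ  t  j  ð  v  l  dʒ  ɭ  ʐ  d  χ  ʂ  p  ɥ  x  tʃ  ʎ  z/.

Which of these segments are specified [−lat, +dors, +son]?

Eliminate segments failing any feature: /ɾ, r, b, ɱ, ɳ, t, ð, v, dʒ, ʐ, d, ʂ, p, tʃ, z/ are [−dorsal]; /ɡ, ɣ, χ, x/ are [−sonorant]; /l, ɭ, ʎ/ are [+lateral]. The remaining /w, ɲ, j, ɥ/ satisfy [−lateral], [+dorsal], [+sonorant].

w, ɲ, j, ɥ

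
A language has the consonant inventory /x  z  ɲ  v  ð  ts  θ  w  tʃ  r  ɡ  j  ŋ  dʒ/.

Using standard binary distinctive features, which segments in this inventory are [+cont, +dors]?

x, w, j

Eliminate segments failing any feature: /z, v, ð, θ, r/ are [-dorsal]; /ɲ, ts, tʃ, ɡ, ŋ, dʒ/ are [-continuant]. The remaining /x, w, j/ satisfy [+continuant], [+dorsal].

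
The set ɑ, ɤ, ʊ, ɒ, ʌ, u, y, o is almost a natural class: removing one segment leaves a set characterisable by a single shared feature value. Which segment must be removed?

The remaining segments after removing /y/ share [+back]; /y/ (high front rounded tense vowel) is [−back]. For every other candidate removal, the leftover set fails to share any single feature value that the removed segment lacks.

y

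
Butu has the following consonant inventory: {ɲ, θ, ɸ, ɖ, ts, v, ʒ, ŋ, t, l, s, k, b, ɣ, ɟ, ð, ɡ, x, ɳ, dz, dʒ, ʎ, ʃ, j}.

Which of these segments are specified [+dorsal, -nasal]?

First, the [+dorsal] segments are /ɲ, ŋ, k, ɣ, ɟ, ɡ, x, ʎ, j/.
Then [-nasal] leaves /k, ɣ, ɟ, ɡ, x, ʎ, j/.

k, ɣ, ɟ, ɡ, x, ʎ, j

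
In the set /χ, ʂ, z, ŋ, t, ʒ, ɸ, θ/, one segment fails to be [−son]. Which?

/ŋ/ is the velar nasal, which is [+sonorant]; the rest — /t, θ, ɸ, ʒ, z, χ, ʂ/ — are [−sonorant].

ŋ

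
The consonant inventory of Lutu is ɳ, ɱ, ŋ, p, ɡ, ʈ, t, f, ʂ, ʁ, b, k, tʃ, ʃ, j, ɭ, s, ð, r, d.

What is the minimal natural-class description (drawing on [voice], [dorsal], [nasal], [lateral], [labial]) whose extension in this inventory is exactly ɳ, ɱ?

[+nasal, −dorsal]

Every target segment is [+nasal], [−dorsal]; each remaining inventory member fails at least one of these. Each conjunct is needed — [−dorsal] alone would also admit /p, ʈ, t, f, …/; [+nasal] alone would also admit /ŋ/ — and no other single listed feature has exactly this extension, so two is the minimum.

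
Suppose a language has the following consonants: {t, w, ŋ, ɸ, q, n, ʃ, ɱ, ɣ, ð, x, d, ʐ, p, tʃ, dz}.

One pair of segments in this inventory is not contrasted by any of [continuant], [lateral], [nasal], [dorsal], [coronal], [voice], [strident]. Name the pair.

ɣ, w

Both /ɣ/ and /w/ are [+continuant], [−lateral], [−nasal], [+dorsal], [−coronal], [+voice], [−strident]. Since the list omits [sonorant], [labial] and [round] — which do distinguish the voiced velar fricative from the labial-velar glide — this pair collapses; all other pairs remain distinct.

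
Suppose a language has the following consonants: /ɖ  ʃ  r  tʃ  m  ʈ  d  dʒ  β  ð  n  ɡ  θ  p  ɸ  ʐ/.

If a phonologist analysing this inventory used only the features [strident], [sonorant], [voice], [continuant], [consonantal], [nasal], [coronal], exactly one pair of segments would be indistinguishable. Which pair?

Both /ɖ/ and /d/ are [−strident], [−sonorant], [+voice], [−continuant], [+consonantal], [−nasal], [+coronal]. Since the list omits [anterior] — which does distinguish the voiced retroflex stop from the voiced alveolar stop — this pair collapses; all other pairs remain distinct.

ɖ, d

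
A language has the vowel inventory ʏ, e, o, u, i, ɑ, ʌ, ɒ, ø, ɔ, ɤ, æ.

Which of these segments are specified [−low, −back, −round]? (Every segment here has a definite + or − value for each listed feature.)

Eliminate segments failing any feature: /ʏ, ø/ are [+round]; /o, u, ʌ, ɔ, ɤ/ are [+back]; /ɑ, ɒ, æ/ are [+low]. The remaining /e, i/ satisfy [−low], [−back], [−round].

e, i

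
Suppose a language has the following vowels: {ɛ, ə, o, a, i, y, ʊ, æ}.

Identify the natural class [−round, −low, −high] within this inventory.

ɛ, ə

First, the [−round] segments are /ɛ, ə, a, i, æ/.
Within that set, [−low] gives /ɛ, ə, i/.
Among these, [−high] leaves /ɛ, ə/.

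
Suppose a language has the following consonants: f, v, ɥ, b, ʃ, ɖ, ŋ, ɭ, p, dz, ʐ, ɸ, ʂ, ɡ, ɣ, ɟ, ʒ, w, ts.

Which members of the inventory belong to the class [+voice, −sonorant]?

Checking each segment against [+voice], [−sonorant]: /v/ (voiced labiodental fricative), /b/ (voiced bilabial stop), /ɖ/ (voiced retroflex stop), /dz/ (voiced alveolar affricate), /ʐ/ (voiced retroflex fricative), /ɡ/ (voiced velar stop), among others, satisfy every feature; every other segment in the inventory fails at least one.

v, b, ɖ, dz, ʐ, ɡ, ɣ, ɟ, ʒ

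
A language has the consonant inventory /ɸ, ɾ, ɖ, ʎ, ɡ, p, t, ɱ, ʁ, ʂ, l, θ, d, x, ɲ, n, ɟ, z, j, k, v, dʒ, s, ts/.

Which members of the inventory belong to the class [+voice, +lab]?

ɱ, v

Checking each segment against [+voice], [+labial]: /ɱ/ (labiodental nasal), /v/ (voiced labiodental fricative) satisfy every feature; every other segment in the inventory fails at least one.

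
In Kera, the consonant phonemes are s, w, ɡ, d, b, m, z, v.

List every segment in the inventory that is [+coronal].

s, d, z

The feature [coronal] marks segments articulated with the tongue front (tip or blade). In this inventory /s, d, z/ have that property, so they are [+coronal]; /w, ɡ, b, m, v/ are [-coronal].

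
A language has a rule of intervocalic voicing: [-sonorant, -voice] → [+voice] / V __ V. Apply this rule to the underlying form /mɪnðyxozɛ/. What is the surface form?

The only segment in the rule's environment that also matches [-sonorant, -voice] is /x/. Applying [+voice] turns the voiceless velar fricative into /ɣ/ (voiced velar fricative), giving [mɪnðyɣozɛ].

[mɪnðyɣozɛ]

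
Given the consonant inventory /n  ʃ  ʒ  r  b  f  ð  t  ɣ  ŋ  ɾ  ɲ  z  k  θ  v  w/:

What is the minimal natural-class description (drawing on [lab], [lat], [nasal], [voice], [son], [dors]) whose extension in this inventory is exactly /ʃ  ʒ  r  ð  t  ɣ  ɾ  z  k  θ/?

Every target segment is [−nasal], [−labial]; each remaining inventory member fails at least one of these. Each conjunct is needed — [−labial] alone would also admit /n, ŋ, ɲ/; [−nasal] alone would also admit /b, f, v, w/ — and no other single listed feature has exactly this extension, so two is the minimum.

[−nasal, −lab]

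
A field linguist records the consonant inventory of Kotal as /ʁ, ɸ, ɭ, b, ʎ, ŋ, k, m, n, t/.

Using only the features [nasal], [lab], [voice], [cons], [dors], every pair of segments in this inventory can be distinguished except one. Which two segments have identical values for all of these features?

/ʁ/ (voiced uvular fricative) and /ʎ/ (palatal lateral approximant) are both [-nasal], [-labial], [+voice], [+consonantal], [+dorsal], so none of the listed features separates them. (They do differ in [lateral], [high] and [back], which are not among the given features.) Every other pair in the inventory differs on at least one listed feature.

ʁ, ʎ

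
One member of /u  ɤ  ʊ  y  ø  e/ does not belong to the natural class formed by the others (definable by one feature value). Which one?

ʊ

The remaining segments after removing /ʊ/ share [+tense]; /ʊ/ (high back rounded lax vowel) is [−tense]. For every other candidate removal, the leftover set fails to share any single feature value that the removed segment lacks.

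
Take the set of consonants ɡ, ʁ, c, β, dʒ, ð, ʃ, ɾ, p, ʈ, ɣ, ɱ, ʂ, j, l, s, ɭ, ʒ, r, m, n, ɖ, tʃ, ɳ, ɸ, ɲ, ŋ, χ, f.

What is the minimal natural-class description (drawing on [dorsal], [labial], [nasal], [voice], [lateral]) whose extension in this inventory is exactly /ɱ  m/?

Every target segment is [+nasal], [+labial]; each remaining inventory member fails at least one of these. Each conjunct is needed — [+labial] alone would also admit /β, p, ɸ, f/; [+nasal] alone would also admit /n, ɳ, ɲ, ŋ/ — and no other single listed feature has exactly this extension, so two is the minimum.

[+nasal, +labial]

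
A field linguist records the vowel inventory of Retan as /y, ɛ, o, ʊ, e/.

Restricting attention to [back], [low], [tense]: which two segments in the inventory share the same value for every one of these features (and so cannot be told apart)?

y, e

On the given features, /y/ and /e/ have an identical profile: [-back], [-low], [+tense]. No other two segments in the inventory coincide on all 3 features. (They do differ in [labial], [round] and [high], which are not among the given features.)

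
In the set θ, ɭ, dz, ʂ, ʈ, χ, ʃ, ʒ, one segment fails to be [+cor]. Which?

/χ/ is the voiceless uvular fricative, which is [−coronal]; the rest — /ʂ, ɭ, ʃ, ʈ, dz, θ, ʒ/ — are [+coronal].

χ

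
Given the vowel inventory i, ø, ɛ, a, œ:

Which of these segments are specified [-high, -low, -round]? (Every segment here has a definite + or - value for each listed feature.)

Checking each segment against [-high], [-low], [-round]: /ɛ/ (mid front unrounded lax vowel) satisfies every feature; every other segment in the inventory fails at least one.

ɛ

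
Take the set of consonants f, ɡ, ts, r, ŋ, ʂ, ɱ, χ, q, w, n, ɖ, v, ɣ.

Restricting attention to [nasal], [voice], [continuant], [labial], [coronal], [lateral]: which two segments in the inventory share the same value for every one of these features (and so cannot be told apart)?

Both /v/ and /w/ are [−nasal], [+voice], [+continuant], [+labial], [−coronal], [−lateral]. Since the list omits [sonorant], [round] and [dorsal] — which do distinguish the voiced labiodental fricative from the labial-velar glide — this pair collapses; all other pairs remain distinct.

v, w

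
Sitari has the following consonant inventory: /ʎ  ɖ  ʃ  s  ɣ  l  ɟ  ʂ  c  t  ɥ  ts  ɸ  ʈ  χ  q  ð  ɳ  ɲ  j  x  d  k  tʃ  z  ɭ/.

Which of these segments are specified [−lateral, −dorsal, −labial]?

Eliminate segments failing any feature: /ʎ, l, ɭ/ are [+lateral]; /ɣ, ɟ, c, ɥ, χ, q, ɲ, j, x, k/ are [+dorsal]; /ɸ/ is [+labial]. The remaining /ɖ, ʃ, s, ʂ, t, ts, ʈ, ð, ɳ, d, tʃ, z/ satisfy [−lateral], [−dorsal], [−labial].

ɖ, ʃ, s, ʂ, t, ts, ʈ, ð, ɳ, d, tʃ, z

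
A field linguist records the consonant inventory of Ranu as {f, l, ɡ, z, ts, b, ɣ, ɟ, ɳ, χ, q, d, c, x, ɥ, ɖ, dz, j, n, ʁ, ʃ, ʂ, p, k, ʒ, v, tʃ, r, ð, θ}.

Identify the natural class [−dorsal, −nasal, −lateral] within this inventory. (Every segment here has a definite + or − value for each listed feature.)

f, z, ts, b, d, ɖ, dz, ʃ, ʂ, p, ʒ, v, tʃ, r, ð, θ

Eliminate segments failing any feature: /l/ is [+lateral]; /ɡ, ɣ, ɟ, χ, q, c, x, ɥ, j, ʁ, k/ are [+dorsal]; /ɳ, n/ are [+nasal]. The remaining /f, z, ts, b, d, ɖ, dz, ʃ, ʂ, p, ʒ, v, tʃ, r, ð, θ/ satisfy [−dorsal], [−nasal], [−lateral].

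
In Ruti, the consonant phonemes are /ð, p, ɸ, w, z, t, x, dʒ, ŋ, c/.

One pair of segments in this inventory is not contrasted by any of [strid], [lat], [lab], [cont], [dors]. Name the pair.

ŋ, c

/ŋ/ (velar nasal) and /c/ (voiceless palatal stop) are both [-strident], [-lateral], [-labial], [-continuant], [+dorsal], so none of the listed features separates them. (They do differ in [sonorant], [voice], [nasal] and [back], which are not among the given features.) Every other pair in the inventory differs on at least one listed feature.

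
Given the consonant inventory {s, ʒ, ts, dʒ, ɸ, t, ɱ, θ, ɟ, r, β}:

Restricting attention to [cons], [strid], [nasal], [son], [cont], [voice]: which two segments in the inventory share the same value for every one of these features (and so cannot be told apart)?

On the given features, /ɸ/ and /θ/ have an identical profile: [+consonantal], [-strident], [-nasal], [-sonorant], [+continuant], [-voice]. No other two segments in the inventory coincide on all 6 features. (They do differ in [labial] and [coronal], which are not among the given features.)

ɸ, θ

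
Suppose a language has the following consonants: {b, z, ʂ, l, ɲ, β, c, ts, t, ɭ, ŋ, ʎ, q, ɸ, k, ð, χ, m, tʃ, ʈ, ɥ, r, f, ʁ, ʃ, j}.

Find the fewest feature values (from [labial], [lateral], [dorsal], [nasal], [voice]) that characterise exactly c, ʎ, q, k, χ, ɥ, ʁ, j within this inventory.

/c, ʎ, q, k, χ, ɥ, ʁ, j/ are all [-nasal], [+dorsal], and no other segment in the inventory matches both values. Dropping any one of them over-generates: [+dorsal] alone would also admit /ɲ, ŋ/; [-nasal] alone would also admit /b, z, ʂ, l, …/. No other single listed feature picks out exactly this set either, so fewer than two features will not do.

[-nasal, +dorsal]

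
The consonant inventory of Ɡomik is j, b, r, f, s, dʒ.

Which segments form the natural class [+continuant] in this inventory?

j, r, f, s

The feature [continuant] marks segments produced without complete oral closure. In this inventory /j, r, f, s/ have that property, so they are [+continuant]; /b, dʒ/ are [−continuant].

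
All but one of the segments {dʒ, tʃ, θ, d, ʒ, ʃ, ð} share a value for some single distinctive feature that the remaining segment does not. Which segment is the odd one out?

d

[distributed] groups all but one: /θ, ð, ʃ, dʒ, tʃ, ʒ/ share [+distributed] while /d/ (voiced alveolar stop) alone is [−distributed]. Removing any other segment would not leave a single-feature class that excludes it.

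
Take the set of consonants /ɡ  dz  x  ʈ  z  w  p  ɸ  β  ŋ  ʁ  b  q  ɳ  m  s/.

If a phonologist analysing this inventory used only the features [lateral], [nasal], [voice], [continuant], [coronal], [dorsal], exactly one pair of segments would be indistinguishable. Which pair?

ʁ, w

/ʁ/ (voiced uvular fricative) and /w/ (labial-velar glide) are both [-lateral], [-nasal], [+voice], [+continuant], [-coronal], [+dorsal], so none of the listed features separates them. (They do differ in [labial], [round] and [high], which are not among the given features.) Every other pair in the inventory differs on at least one listed feature.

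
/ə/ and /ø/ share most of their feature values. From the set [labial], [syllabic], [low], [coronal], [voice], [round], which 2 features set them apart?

[labial], [round]

The two segments share [+syllabic], [-low], [-coronal], [+voice]. The only features from the list on which they differ: /ə/ is [-labial] while /ø/ is [+labial]; /ə/ is [-round] while /ø/ is [+round].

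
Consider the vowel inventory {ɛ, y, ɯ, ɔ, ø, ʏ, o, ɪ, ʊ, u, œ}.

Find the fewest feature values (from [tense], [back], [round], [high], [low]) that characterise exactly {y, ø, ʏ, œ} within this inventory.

The class [−back], [+round] has exactly /y, ø, ʏ, œ/ as its extension in this inventory. No smaller conjunction from the listed features achieves this: [+round] alone would also admit /ɔ, o, ʊ, u/; [−back] alone would also admit /ɛ, ɪ/; and checking the remaining single features turns up none with this extension.

[−back, +round]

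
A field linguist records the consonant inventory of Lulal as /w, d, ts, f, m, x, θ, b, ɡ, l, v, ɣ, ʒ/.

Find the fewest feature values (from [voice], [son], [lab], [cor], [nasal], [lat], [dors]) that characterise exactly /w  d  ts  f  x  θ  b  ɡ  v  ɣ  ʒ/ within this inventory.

/w, d, ts, f, x, θ, b, ɡ, v, ɣ, ʒ/ are all [−nasal], [−lateral], and no other segment in the inventory matches both values. Dropping any one of them over-generates: [−lateral] alone would also admit /m/; [−nasal] alone would also admit /l/. No other single listed feature picks out exactly this set either, so fewer than two features will not do.

[−nasal, −lat]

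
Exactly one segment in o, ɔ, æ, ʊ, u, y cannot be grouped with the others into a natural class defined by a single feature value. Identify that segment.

æ

The remaining segments after removing /æ/ share [+round]; /æ/ (low front unrounded vowel) is [-round]. For every other candidate removal, the leftover set fails to share any single feature value that the removed segment lacks.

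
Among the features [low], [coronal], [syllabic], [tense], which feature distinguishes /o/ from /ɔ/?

/o/ is the mid back rounded tense vowel and /ɔ/ is the mid back rounded lax vowel. Both are [-low], [-coronal], [+syllabic]. /o/ is [+tense] while /ɔ/ is [-tense], so the distinguishing feature is [tense].

[tense]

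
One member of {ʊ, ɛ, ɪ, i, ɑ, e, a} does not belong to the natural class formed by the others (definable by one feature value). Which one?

The remaining segments after removing /ʊ/ share [−round]; /ʊ/ (high back rounded lax vowel) is [+round]. For every other candidate removal, the leftover set fails to share any single feature value that the removed segment lacks.

ʊ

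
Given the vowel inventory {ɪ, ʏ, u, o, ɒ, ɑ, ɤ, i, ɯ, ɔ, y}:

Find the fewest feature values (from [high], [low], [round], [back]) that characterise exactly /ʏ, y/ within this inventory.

[-back, +round]

Every target segment is [-back], [+round]; each remaining inventory member fails at least one of these. Each conjunct is needed — [+round] alone would also admit /u, o, ɒ, ɔ/; [-back] alone would also admit /ɪ, i/ — and no other single listed feature has exactly this extension, so two is the minimum.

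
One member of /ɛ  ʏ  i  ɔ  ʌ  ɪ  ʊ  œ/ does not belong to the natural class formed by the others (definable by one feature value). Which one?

i

[tense] groups all but one: /ɪ, œ, ɔ, ʊ, ɛ, ʏ, ʌ/ share [-tense] while /i/ (high front unrounded tense vowel) alone is [+tense]. Removing any other segment would not leave a single-feature class that excludes it.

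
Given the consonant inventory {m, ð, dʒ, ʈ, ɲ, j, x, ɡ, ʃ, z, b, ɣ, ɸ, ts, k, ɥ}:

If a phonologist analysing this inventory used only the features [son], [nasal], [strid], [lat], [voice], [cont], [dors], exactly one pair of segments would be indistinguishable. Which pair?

Both /ɥ/ and /j/ are [+sonorant], [−nasal], [−strident], [−lateral], [+voice], [+continuant], [+dorsal]. Since the list omits [labial] and [round] — which do distinguish the labial-palatal glide from the palatal glide — this pair collapses; all other pairs remain distinct.

ɥ, j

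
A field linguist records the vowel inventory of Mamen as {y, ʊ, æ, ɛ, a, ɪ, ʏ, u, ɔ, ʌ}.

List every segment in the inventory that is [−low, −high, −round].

The [−low] segments are /y, ʊ, ɛ, ɪ, ʏ, u, ɔ, ʌ/.
Among these, [−high] gives /ɛ, ɔ, ʌ/.
Within that set, [−round] leaves /ɛ, ʌ/.

ɛ, ʌ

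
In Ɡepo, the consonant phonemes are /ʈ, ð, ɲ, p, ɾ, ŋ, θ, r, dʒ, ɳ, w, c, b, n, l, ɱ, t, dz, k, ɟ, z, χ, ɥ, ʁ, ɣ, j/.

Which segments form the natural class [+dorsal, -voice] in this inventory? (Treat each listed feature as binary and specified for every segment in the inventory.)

Eliminate segments failing any feature: /ʈ, ð, p, ɾ, θ, r, dʒ, ɳ, b, n, l, ɱ, t, dz, z/ are [-dorsal]; /ɲ, ŋ, w, ɟ, ɥ, ʁ, ɣ, j/ are [+voice]. The remaining /c, k, χ/ satisfy [+dorsal], [-voice].

c, k, χ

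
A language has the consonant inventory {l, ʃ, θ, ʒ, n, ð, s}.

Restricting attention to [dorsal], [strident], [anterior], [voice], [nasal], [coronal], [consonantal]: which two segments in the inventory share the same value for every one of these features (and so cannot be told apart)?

/l/ (alveolar lateral approximant) and /ð/ (voiced dental fricative) are both [−dorsal], [−strident], [+anterior], [+voice], [−nasal], [+coronal], [+consonantal], so none of the listed features separates them. (They do differ in [sonorant] and [lateral], which are not among the given features.) Every other pair in the inventory differs on at least one listed feature.

l, ð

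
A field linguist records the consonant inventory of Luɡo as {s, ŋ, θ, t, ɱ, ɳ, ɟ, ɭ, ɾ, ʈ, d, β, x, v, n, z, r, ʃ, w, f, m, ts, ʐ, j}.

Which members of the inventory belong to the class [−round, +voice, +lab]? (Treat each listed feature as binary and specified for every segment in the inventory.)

ɱ, β, v, m

Eliminate segments failing any feature: /s, θ, t, ʈ, x, ʃ, f, ts/ are [−voice]; /ŋ, ɳ, ɟ, ɭ, ɾ, d, n, z, r, ʐ, j/ are [−labial]; /w/ is [+round]. The remaining /ɱ, β, v, m/ satisfy [−round], [+voice], [+labial].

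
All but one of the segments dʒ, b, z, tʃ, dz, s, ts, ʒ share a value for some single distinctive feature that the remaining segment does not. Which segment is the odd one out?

b

/z, dʒ, ʒ, ts, dz, tʃ, s/ are all [+strident], but /b/ (voiced bilabial stop) is [−strident]. No other single segment can be removed to leave a set sharing one feature value that the removed segment lacks, so /b/ is the odd one out.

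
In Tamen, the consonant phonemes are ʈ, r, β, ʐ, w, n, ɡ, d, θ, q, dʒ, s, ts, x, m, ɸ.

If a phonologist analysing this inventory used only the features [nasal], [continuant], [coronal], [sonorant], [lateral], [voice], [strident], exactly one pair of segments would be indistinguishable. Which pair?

/ɸ/ (voiceless bilabial fricative) and /x/ (voiceless velar fricative) are both [−nasal], [+continuant], [−coronal], [−sonorant], [−lateral], [−voice], [−strident], so none of the listed features separates them. (They do differ in [labial] and [dorsal], which are not among the given features.) Every other pair in the inventory differs on at least one listed feature.

ɸ, x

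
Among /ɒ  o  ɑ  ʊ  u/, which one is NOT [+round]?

ɑ

/ɒ, ʊ, o, u/ are all [+round]; /ɑ/ (low back unrounded vowel) is [−round].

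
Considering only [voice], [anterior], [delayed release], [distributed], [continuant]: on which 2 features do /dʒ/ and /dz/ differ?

The two segments share [+voice], [+delayed release], [-continuant]. The only features from the list on which they differ: /dʒ/ is [-anterior] while /dz/ is [+anterior]; /dʒ/ is [+distributed] while /dz/ is [-distributed].

[anterior], [distributed]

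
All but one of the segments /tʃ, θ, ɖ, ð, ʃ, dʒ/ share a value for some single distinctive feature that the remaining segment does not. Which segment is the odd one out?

The remaining segments after removing /ɖ/ share [+distributed]; /ɖ/ (voiced retroflex stop) is [-distributed]. For every other candidate removal, the leftover set fails to share any single feature value that the removed segment lacks.

ɖ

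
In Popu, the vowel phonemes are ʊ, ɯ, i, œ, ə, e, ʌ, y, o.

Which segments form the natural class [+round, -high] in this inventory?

œ, o

Eliminate segments failing any feature: /ʊ, y/ are [+high]; /ɯ, i, ə, e, ʌ/ are [-round]. The remaining /œ, o/ satisfy [+round], [-high].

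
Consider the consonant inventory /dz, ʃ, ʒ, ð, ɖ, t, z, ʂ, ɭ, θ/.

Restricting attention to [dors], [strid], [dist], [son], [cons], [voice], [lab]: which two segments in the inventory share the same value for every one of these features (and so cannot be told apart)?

/dz/ (voiced alveolar affricate) and /z/ (voiced alveolar fricative) are both [−dorsal], [+strident], [−distributed], [−sonorant], [+consonantal], [+voice], [−labial], so none of the listed features separates them. (They do differ in [continuant], which is not among the given features.) Every other pair in the inventory differs on at least one listed feature.

dz, z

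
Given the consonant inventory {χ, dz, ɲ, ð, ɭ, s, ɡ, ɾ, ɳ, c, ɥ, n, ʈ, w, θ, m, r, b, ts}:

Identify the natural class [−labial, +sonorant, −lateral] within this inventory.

ɲ, ɾ, ɳ, n, r

First, the [−labial] segments are /χ, dz, ɲ, ð, ɭ, s, ɡ, ɾ, ɳ, c, n, ʈ, θ, r, ts/.
Within that set, [+sonorant] gives /ɲ, ɭ, ɾ, ɳ, n, r/.
Among these, [−lateral] leaves /ɲ, ɾ, ɳ, n, r/.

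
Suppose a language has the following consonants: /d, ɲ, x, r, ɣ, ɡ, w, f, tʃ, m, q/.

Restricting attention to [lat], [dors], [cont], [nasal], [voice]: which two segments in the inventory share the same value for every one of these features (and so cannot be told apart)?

ɣ, w

Both /ɣ/ and /w/ are [−lateral], [+dorsal], [+continuant], [−nasal], [+voice]. Since the list omits [sonorant], [labial] and [round] — which do distinguish the voiced velar fricative from the labial-velar glide — this pair collapses; all other pairs remain distinct.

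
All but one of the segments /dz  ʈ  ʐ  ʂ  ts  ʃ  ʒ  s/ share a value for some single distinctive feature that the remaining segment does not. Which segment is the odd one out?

The remaining segments after removing /ʈ/ share [+strident]; /ʈ/ (voiceless retroflex stop) is [-strident]. For every other candidate removal, the leftover set fails to share any single feature value that the removed segment lacks.

ʈ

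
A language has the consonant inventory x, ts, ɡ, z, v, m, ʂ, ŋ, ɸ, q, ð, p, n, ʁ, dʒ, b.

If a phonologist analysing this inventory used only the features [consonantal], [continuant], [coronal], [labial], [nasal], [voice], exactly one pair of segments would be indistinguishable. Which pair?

Both /ð/ and /z/ are [+consonantal], [+continuant], [+coronal], [−labial], [−nasal], [+voice]. Since the list omits [strident] and [distributed] — which do distinguish the voiced dental fricative from the voiced alveolar fricative — this pair collapses; all other pairs remain distinct.

ð, z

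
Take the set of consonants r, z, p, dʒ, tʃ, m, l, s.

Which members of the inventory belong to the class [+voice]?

The [+voice] segments here are /r, z, dʒ, m, l/; the remaining /p, tʃ, s/ are [-voice].

r, z, dʒ, m, l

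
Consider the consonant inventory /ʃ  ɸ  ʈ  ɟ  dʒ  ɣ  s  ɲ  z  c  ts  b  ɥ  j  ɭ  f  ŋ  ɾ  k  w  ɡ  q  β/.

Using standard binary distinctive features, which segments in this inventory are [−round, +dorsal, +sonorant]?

The [−round] segments are /ʃ, ɸ, ʈ, ɟ, dʒ, ɣ, s, ɲ, z, c, ts, b, j, ɭ, f, ŋ, ɾ, k, ɡ, q, β/.
Intersecting with [+dorsal] gives /ɟ, ɣ, ɲ, c, j, ŋ, k, ɡ, q/.
Within that set, [+sonorant] leaves /ɲ, j, ŋ/.

ɲ, j, ŋ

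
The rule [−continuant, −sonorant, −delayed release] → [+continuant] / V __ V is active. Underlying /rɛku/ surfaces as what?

Only /k/ occurs between two vowels (/ɛ/ __ /u/) and matches the structural description. It is a voiceless velar stop, so [−continuant, −sonorant, −delayed release] holds; changing it to [+continuant] with all other features held fixed yields /x/ (voiceless velar fricative). No other segment meets both the structural description and the environment, so the output is [rɛxu].

[rɛxu]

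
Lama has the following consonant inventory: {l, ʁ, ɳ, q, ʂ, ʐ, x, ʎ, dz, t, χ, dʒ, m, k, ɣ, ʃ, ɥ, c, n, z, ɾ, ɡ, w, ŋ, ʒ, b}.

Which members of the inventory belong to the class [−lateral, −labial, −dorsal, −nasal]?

ʂ, ʐ, dz, t, dʒ, ʃ, z, ɾ, ʒ

The [−lateral] segments are /ʁ, ɳ, q, ʂ, ʐ, x, dz, t, χ, dʒ, m, k, ɣ, ʃ, ɥ, c, n, z, ɾ, ɡ, w, ŋ, ʒ, b/.
Of those, [−labial] gives /ʁ, ɳ, q, ʂ, ʐ, x, dz, t, χ, dʒ, k, ɣ, ʃ, c, n, z, ɾ, ɡ, ŋ, ʒ/.
Of those, [−dorsal] gives /ɳ, ʂ, ʐ, dz, t, dʒ, ʃ, n, z, ɾ, ʒ/.
Within that set, [−nasal] leaves /ʂ, ʐ, dz, t, dʒ, ʃ, z, ɾ, ʒ/.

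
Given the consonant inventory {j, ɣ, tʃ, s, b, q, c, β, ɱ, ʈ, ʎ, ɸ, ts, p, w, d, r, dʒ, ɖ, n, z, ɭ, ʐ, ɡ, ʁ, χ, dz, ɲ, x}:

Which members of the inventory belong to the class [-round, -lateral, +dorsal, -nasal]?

j, ɣ, q, c, ɡ, ʁ, χ, x

Checking each segment against [-round], [-lateral], [+dorsal], [-nasal]: /j/ (palatal glide), /ɣ/ (voiced velar fricative), /q/ (voiceless uvular stop), /c/ (voiceless palatal stop), /ɡ/ (voiced velar stop), /ʁ/ (voiced uvular fricative), among others, satisfy every feature; every other segment in the inventory fails at least one.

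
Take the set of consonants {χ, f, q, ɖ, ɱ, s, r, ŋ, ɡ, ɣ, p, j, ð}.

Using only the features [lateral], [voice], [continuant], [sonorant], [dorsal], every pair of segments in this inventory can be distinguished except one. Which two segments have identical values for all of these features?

s, f

On the given features, /s/ and /f/ have an identical profile: [-lateral], [-voice], [+continuant], [-sonorant], [-dorsal]. No other two segments in the inventory coincide on all 5 features. (They do differ in [labial] and [coronal], which are not among the given features.)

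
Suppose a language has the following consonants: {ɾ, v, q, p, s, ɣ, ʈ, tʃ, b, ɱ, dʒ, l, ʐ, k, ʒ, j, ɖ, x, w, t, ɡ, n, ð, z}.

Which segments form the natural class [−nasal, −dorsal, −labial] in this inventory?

ɾ, s, ʈ, tʃ, dʒ, l, ʐ, ʒ, ɖ, t, ð, z

Eliminate segments failing any feature: /v, p, b/ are [+labial]; /q, ɣ, k, j, x, w, ɡ/ are [+dorsal]; /ɱ, n/ are [+nasal]. The remaining /ɾ, s, ʈ, tʃ, dʒ, l, ʐ, ʒ, ɖ, t, ð, z/ satisfy [−nasal], [−dorsal], [−labial].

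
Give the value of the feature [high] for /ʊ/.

As the high back rounded lax vowel, /ʊ/ is [+high].

[+high]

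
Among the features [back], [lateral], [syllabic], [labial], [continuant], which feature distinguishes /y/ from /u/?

[back]

The two segments share [-lateral], [+syllabic], [+labial], [+continuant]. The only feature from the list on which they differ: /y/ is [-back] while /u/ is [+back].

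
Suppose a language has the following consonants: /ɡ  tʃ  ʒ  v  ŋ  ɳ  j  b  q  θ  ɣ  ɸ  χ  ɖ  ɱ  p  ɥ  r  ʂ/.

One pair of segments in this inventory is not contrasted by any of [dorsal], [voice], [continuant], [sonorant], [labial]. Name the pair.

θ, ʂ

Both /θ/ and /ʂ/ are [-dorsal], [-voice], [+continuant], [-sonorant], [-labial]. Since the list omits [strident], [anterior] and [distributed] — which do distinguish the voiceless dental fricative from the voiceless retroflex fricative — this pair collapses; all other pairs remain distinct.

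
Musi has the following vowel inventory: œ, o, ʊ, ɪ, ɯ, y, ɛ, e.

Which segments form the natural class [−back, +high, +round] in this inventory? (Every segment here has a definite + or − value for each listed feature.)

Eliminate segments failing any feature: /œ, ɛ, e/ are [−high]; /o, ʊ, ɯ/ are [+back]; /ɪ/ is [−round]. The remaining /y/ satisfy [−back], [+high], [+round].

y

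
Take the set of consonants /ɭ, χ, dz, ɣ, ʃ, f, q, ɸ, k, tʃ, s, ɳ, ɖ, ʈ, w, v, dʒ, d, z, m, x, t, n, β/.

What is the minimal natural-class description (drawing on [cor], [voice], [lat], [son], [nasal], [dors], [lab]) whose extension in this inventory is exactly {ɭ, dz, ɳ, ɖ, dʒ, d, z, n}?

Every target segment is [+voice], [+coronal]; each remaining inventory member fails at least one of these. Each conjunct is needed — [+coronal] alone would also admit /ʃ, tʃ, s, ʈ, …/; [+voice] alone would also admit /ɣ, w, v, m, …/ — and no other single listed feature has exactly this extension, so two is the minimum.

[+voice, +cor]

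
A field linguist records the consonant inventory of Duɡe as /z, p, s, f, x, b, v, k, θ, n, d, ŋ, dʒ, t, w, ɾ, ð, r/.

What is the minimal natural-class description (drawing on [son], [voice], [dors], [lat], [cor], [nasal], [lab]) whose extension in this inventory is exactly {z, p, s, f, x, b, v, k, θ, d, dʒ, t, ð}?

[−son]

The target set is precisely the extension of [−sonorant] in this inventory.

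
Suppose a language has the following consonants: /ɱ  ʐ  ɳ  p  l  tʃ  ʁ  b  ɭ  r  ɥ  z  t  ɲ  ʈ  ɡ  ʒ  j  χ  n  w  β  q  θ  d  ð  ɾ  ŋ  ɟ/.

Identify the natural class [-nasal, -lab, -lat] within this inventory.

ʐ, tʃ, ʁ, r, z, t, ʈ, ɡ, ʒ, j, χ, q, θ, d, ð, ɾ, ɟ

Eliminate segments failing any feature: /ɱ, ɳ, ɲ, n, ŋ/ are [+nasal]; /p, b, ɥ, w, β/ are [+labial]; /l, ɭ/ are [+lateral]. The remaining /ʐ, tʃ, ʁ, r, z, t, ʈ, ɡ, ʒ, j, χ, q, θ, d, ð, ɾ, ɟ/ satisfy [-nasal], [-labial], [-lateral].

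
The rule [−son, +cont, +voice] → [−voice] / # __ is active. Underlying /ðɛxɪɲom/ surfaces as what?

[θɛxɪɲom]

Only the initial segment /ð/ is both word-initial and matches the structural description. It is a voiced dental fricative, so [−son, +cont, +voice] holds; changing it to [−voice] with all other features held fixed yields /θ/ (voiceless dental fricative). No other segment meets both the structural description and the environment, so the output is [θɛxɪɲom].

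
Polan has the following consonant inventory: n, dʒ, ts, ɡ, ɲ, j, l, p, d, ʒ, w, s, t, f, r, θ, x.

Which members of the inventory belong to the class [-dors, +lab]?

p, f

Checking each segment against [-dorsal], [+labial]: /p/ (voiceless bilabial stop), /f/ (voiceless labiodental fricative) satisfy every feature; every other segment in the inventory fails at least one.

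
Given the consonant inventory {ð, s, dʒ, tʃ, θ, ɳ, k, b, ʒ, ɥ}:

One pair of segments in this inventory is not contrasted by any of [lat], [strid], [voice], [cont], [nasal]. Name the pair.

/ð/ (voiced dental fricative) and /ɥ/ (labial-palatal glide) are both [−lateral], [−strident], [+voice], [+continuant], [−nasal], so none of the listed features separates them. (They do differ in [sonorant], [labial], [round] and [dorsal], which are not among the given features.) Every other pair in the inventory differs on at least one listed feature.

ð, ɥ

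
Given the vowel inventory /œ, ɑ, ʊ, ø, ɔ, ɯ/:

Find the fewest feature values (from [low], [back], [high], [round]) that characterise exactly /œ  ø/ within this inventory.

[−back]

The target set is precisely the extension of [−back] in this inventory.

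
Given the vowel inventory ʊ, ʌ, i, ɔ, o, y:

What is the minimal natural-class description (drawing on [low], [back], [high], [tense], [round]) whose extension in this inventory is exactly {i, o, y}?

The target set is precisely the extension of [+tense] in this inventory.

[+tense]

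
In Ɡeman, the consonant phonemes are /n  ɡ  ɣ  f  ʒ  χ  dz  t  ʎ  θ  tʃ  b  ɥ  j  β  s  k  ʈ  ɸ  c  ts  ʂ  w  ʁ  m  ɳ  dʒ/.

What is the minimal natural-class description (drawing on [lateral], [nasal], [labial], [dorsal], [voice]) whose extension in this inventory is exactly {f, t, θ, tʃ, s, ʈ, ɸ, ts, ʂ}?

[-voice, -dorsal]

The class [-voice], [-dorsal] has exactly /f, t, θ, tʃ, s, ʈ, ɸ, ts, ʂ/ as its extension in this inventory. No smaller conjunction from the listed features achieves this: [-dorsal] alone would also admit /n, ʒ, dz, b, …/; [-voice] alone would also admit /χ, k, c/; and checking the remaining single features turns up none with this extension.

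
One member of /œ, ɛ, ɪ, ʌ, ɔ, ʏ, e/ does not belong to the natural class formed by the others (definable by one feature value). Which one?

e

The remaining segments after removing /e/ share [−tense]; /e/ (mid front unrounded tense vowel) is [+tense]. For every other candidate removal, the leftover set fails to share any single feature value that the removed segment lacks.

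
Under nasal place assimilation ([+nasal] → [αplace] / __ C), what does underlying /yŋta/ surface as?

/ŋ/ sits before the [+coronal] consonant /t/, so it takes on [+coronal] and surfaces as /n/. The rest of the form is unaffected: [ynta].

[ynta]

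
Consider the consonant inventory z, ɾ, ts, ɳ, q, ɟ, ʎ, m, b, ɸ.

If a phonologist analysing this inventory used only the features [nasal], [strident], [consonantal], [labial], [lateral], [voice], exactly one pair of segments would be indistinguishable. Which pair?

/ɟ/ (voiced palatal stop) and /ɾ/ (alveolar tap) are both [−nasal], [−strident], [+consonantal], [−labial], [−lateral], [+voice], so none of the listed features separates them. (They do differ in [sonorant] and [dorsal], which are not among the given features.) Every other pair in the inventory differs on at least one listed feature.

ɟ, ɾ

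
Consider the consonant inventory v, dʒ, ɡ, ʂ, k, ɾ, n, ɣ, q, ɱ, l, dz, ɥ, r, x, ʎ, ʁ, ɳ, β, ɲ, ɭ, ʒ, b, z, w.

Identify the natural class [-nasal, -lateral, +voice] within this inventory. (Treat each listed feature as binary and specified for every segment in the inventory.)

v, dʒ, ɡ, ɾ, ɣ, dz, ɥ, r, ʁ, β, ʒ, b, z, w

Eliminate segments failing any feature: /ʂ, k, q, x/ are [-voice]; /n, ɱ, ɳ, ɲ/ are [+nasal]; /l, ʎ, ɭ/ are [+lateral]. The remaining /v, dʒ, ɡ, ɾ, ɣ, dz, ɥ, r, ʁ, β, ʒ, b, z, w/ satisfy [-nasal], [-lateral], [+voice].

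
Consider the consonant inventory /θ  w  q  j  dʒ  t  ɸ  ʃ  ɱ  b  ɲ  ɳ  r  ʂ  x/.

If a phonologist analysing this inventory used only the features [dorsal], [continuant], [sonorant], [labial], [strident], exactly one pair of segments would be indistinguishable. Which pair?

Both /ʂ/ and /ʃ/ are [−dorsal], [+continuant], [−sonorant], [−labial], [+strident]. Since the list omits [distributed] — which does distinguish the voiceless retroflex fricative from the voiceless postalveolar fricative — this pair collapses; all other pairs remain distinct.

ʂ, ʃ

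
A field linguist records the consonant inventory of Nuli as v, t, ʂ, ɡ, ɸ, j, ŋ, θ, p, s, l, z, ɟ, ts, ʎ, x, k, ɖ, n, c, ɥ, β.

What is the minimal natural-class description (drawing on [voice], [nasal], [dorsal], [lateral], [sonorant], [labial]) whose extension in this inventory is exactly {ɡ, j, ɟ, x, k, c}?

/ɡ, j, ɟ, x, k, c/ are all [-nasal], [-lateral], [-labial], [+dorsal], and no other segment in the inventory matches all four values. Dropping any one of them over-generates: [-lateral, -labial, +dorsal] alone would also admit /ŋ/; [-nasal, -labial, +dorsal] alone would also admit /ʎ/; [-nasal, -lateral, +dorsal] alone would also admit /ɥ/; [-nasal, -lateral, -labial] alone would also admit /t, ʂ, θ, s, …/. No other combination of three listed features picks out exactly this set either, so fewer than four features will not do.

[-nasal, -lateral, -labial, +dorsal]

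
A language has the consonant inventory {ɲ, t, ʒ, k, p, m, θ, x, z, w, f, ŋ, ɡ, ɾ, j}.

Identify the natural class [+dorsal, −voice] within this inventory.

Checking each segment against [+dorsal], [−voice]: /k/ (voiceless velar stop), /x/ (voiceless velar fricative) satisfy every feature; every other segment in the inventory fails at least one.

k, x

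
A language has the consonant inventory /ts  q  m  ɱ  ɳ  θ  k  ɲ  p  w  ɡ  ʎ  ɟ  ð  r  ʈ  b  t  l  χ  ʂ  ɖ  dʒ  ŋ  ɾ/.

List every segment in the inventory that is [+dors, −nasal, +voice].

w, ɡ, ʎ, ɟ

The [+dorsal] segments are /q, k, ɲ, w, ɡ, ʎ, ɟ, χ, ŋ/.
Then [−nasal] gives /q, k, w, ɡ, ʎ, ɟ, χ/.
Among these, [+voice] leaves /w, ɡ, ʎ, ɟ/.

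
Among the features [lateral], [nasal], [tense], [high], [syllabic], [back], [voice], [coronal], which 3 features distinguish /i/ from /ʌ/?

[high], [back], [tense]

/i/ (high front unrounded tense vowel) and /ʌ/ (mid back unrounded lax vowel) agree on [−lateral], [−nasal], [+syllabic], [+voice], [−coronal]. They differ on [high] (/i/ [+], /ʌ/ [−]), [back] (/i/ [−], /ʌ/ [+]), [tense] (/i/ [+], /ʌ/ [−]).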